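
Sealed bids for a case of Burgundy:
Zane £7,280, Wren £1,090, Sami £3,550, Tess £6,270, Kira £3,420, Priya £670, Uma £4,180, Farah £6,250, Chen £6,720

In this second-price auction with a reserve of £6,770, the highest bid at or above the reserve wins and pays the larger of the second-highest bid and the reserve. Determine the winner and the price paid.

Zane pays £6,770

Second-price auction with a reserve of £6,770: the highest bid at or above the reserve wins and pays the larger of the second-highest bid and the reserve.
Sorting bids: 7,280 (Zane) > 6,720 (Chen) > 6,270 (Tess) > 6,250 (Farah) > 4,180 (Uma) > 3,550 (Sami) > …
Highest eligible bid: Zane at £7,280.
max(second-highest £6,720, reserve £6,770) = £6,770.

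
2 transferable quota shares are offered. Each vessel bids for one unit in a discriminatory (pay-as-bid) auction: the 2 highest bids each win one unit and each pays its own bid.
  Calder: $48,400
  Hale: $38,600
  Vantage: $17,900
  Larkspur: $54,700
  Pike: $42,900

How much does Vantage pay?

Vantage pays $0

Sorting: 54,700 (Larkspur), 48,400 (Calder), 42,900 (Pike), 38,600 (Hale), …
Winners (2 units): Larkspur, Calder.
Vantage does not win → $0.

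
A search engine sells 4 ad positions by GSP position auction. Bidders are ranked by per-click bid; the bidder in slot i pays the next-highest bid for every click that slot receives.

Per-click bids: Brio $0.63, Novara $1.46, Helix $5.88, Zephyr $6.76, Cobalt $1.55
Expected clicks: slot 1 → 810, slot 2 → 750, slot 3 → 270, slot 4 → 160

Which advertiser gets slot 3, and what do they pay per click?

Sorting advertisers: $6.76 (Zephyr) > $5.88 (Helix) > $1.55 (Cobalt) > $1.46 (Novara) > $0.63 (Brio)
Slot 3 goes to the third-ranked bidder, Cobalt, who pays the next bid down: $1.46/click.

Cobalt; $1.46 per click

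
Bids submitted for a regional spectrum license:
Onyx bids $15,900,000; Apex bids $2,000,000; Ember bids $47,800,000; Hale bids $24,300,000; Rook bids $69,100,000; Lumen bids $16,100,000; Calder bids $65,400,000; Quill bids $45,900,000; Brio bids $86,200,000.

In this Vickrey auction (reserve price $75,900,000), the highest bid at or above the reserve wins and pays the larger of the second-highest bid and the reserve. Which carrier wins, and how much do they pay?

Sorting bids: 86,200,000 (Brio) > 69,100,000 (Rook) > 65,400,000 (Calder) > 47,800,000 (Ember) > 45,900,000 (Quill) > 24,300,000 (Hale) > …
Brio has the top bid at or above the reserve ($86,200,000).
Second-highest bid $69,100,000 is below the reserve $75,900,000, so the reserve binds → payment $75,900,000.

Brio pays $75,900,000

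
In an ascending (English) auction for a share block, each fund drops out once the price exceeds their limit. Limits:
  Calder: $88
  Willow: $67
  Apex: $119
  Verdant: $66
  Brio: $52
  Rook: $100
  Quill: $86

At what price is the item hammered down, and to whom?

Limits in order: 119 (Apex) > 100 (Rook) > 88 (Calder) > 86 (Quill) > 67 (Willow) > 66 (Verdant) > …
Bidding ends when Rook exits at $100; Apex takes it.

Apex wins at $100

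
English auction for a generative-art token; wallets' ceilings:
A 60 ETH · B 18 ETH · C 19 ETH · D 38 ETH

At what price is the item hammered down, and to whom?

Sorting limits: 60 (A) > 38 (D) > 19 (C) > 18 (B)
D is the last rival to drop out, at 38 ETH; A remains and wins at that price.

A wins at 38 ETH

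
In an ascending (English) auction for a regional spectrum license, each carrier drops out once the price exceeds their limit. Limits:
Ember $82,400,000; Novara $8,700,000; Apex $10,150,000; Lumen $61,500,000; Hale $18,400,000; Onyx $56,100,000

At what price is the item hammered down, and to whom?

Limits in order: 82,400,000 (Ember) > 61,500,000 (Lumen) > 56,100,000 (Onyx) > 18,400,000 (Hale) > 10,150,000 (Apex) > 8,700,000 (Novara)
Lumen is the last rival to drop out, at $61,500,000; Ember remains and wins at that price.

Ember wins at $61,500,000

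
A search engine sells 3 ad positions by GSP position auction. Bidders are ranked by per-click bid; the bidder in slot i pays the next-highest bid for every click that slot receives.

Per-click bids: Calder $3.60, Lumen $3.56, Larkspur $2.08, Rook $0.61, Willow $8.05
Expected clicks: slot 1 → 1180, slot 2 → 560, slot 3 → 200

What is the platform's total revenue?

Total revenue: $6657.60

Sorting advertisers: $8.05 (Willow) > $3.60 (Calder) > $3.56 (Lumen) > $2.08 (Larkspur) > …
Slot 1: Willow pays $3.60 × 1180 = $4248.00
Slot 2: Calder pays $3.56 × 560 = $1993.60
Slot 3: Lumen pays $2.08 × 200 = $416.00
Total = $6657.60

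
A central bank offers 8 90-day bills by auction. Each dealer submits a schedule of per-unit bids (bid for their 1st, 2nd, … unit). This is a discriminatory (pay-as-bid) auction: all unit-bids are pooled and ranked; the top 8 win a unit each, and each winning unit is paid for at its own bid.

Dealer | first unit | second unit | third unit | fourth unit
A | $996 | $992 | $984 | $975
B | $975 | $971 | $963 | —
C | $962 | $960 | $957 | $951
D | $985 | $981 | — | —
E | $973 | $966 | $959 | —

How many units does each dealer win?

Merging the schedules and taking the best 8: 996 (A-1), 992 (A-2), 985 (D-1), 984 (A-3), 981 (D-2), 975 (A-4), 975 (B-1), 973 (E-1)
Next rejected bid: $971 (not a price — pay-as-bid).
Allocation: A 4, B 1, D 2, E 1.

A 4, B 1, D 2, E 1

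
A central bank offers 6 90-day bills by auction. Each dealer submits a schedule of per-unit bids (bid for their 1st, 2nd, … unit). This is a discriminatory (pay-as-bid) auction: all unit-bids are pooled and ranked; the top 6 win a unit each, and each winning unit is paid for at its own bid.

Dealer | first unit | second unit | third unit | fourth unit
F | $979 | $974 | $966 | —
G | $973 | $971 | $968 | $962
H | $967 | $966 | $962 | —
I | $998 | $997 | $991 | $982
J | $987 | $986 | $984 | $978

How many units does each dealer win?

I 3, J 3

All unit-bids, highest first — top 6: 998 (I-1), 997 (I-2), 991 (I-3), 987 (J-1), 986 (J-2), 984 (J-3)
Next rejected bid: $982 (not a price — pay-as-bid).
Allocation: I 3, J 3.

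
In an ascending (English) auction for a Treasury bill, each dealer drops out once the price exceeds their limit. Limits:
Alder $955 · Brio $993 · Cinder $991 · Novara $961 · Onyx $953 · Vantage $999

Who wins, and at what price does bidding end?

Limits ranked: 999 (Vantage) > 993 (Brio) > 991 (Cinder) > 961 (Novara) > 955 (Alder) > 953 (Onyx)
Brio is the last rival to drop out, at $993; Vantage remains and wins at that price.

Vantage wins at $993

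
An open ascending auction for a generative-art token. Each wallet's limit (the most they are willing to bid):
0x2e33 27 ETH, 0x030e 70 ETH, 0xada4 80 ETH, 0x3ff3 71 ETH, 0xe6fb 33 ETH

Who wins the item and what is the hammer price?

Open ascending-bid auction: the price rises until one bidder remains; the winner pays the price at which the last rival dropped out.
Limits in order: 80 (0xada4) > 71 (0x3ff3) > 70 (0x030e) > 33 (0xe6fb) > 27 (0x2e33)
0x3ff3 is the last rival to drop out, at 71 ETH; 0xada4 remains and wins at that price.

0xada4 wins at 71 ETH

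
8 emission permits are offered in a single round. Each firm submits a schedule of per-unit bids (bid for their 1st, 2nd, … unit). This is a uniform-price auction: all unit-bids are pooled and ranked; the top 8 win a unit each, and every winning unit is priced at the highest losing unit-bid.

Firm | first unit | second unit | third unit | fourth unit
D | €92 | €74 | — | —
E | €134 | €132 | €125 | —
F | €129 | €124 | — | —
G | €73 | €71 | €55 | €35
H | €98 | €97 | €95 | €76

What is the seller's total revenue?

All unit-bids, highest first — top 8: 134 (E-1), 132 (E-2), 129 (F-1), 125 (E-3), 124 (F-2), 98 (H-1), 97 (H-2), 95 (H-3)
The (k+1)-th unit-bid is €92.
Allocation: E 3, F 2, H 3. Every unit priced at €92.
Revenue = 8 × 92 = €736.

Total revenue: €736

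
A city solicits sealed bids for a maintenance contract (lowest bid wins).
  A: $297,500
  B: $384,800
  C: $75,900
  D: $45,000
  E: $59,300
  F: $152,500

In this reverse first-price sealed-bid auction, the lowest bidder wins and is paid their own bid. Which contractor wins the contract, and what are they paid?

D is paid $45,000

Bids in order: 45,000 (D) < 59,300 (E) < 75,900 (C) < 152,500 (F) < 297,500 (A) < 384,800 (B)
D has the lowest bid and is paid exactly that: $45,000.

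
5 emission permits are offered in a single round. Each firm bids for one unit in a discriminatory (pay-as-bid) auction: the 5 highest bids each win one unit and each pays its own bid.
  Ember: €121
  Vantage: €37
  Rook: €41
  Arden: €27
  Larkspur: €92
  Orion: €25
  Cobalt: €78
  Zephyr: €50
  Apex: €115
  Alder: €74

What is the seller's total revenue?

Total revenue: €480

Sorting: 121 (Ember), 115 (Apex), 92 (Larkspur), 78 (Cobalt), 74 (Alder), 50 (Zephyr), 41 (Rook), …
Top 5: Ember, Apex, Larkspur, Cobalt, Alder.
Total revenue = 121 + 115 + 92 + 78 + 74 = €480.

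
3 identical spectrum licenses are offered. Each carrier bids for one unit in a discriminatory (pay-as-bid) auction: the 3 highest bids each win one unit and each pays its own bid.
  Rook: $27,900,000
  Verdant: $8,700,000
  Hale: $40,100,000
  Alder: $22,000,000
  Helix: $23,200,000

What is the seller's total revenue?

Total revenue: $91,200,000

Sorting: 40,100,000 (Hale), 27,900,000 (Rook), 23,200,000 (Helix), 22,000,000 (Alder), 8,700,000 (Verdant)
Top 3: Hale, Rook, Helix.
Total revenue = 40,100,000 + 27,900,000 + 23,200,000 = $91,200,000.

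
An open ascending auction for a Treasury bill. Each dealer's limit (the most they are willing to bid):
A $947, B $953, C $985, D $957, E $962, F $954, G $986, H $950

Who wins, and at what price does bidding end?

Sorting limits: 986 (G) > 985 (C) > 962 (E) > 957 (D) > 954 (F) > 953 (B) > …
Bidding ends when C exits at $985; G takes it.

G wins at $985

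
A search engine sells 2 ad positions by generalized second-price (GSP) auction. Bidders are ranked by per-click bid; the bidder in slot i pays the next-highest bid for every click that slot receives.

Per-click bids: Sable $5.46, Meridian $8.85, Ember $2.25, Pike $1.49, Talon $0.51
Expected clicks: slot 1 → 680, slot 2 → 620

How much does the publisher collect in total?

Total revenue: $5107.80

Per-click bids in order: $8.85 (Meridian) > $5.46 (Sable) > $2.25 (Ember) > …
Slot 1: Meridian pays $5.46 × 680 = $3712.80
Slot 2: Sable pays $2.25 × 620 = $1395.00
Total = $5107.80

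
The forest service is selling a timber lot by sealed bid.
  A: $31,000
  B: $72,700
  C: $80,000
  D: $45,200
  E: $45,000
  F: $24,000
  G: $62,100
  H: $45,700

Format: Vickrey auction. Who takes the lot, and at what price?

Bids ranked: 80,000 (C) > 72,700 (B) > 62,100 (G) > 45,700 (H) > 45,200 (D) > 45,000 (E) > …
C is highest; pays the second-highest bid, $72,700.

C pays $72,700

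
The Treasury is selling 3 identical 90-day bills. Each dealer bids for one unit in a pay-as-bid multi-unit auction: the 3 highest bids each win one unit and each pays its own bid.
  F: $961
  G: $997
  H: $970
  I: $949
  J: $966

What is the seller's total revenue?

Total revenue: $2,933

Sorting: 997 (G), 970 (H), 966 (J), 961 (F), 949 (I)
Winners (3 units): G, H, J.
Total revenue = 997 + 970 + 966 = $2,933.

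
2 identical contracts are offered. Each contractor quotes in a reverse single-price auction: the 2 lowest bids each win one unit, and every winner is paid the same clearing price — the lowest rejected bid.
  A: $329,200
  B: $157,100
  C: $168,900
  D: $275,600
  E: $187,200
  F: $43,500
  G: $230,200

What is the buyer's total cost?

Ordering the bids: 43,500 (F), 157,100 (B), 168,900 (C), 187,200 (E), …
The 2 lowest are F, B.
First losing bid is C's $168,900, which sets the uniform price.
Total cost = 2 × $168,900 = $337,800.

Total cost: $337,800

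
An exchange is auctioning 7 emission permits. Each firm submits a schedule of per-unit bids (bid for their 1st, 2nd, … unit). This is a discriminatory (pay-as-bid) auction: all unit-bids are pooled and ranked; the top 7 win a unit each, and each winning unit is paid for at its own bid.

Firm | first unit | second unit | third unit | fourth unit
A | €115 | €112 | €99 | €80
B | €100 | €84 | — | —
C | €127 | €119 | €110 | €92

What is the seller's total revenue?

All unit-bids, highest first — top 7: 127 (C-1), 119 (C-2), 115 (A-1), 112 (A-2), 110 (C-3), 100 (B-1), 99 (A-3)
Next rejected bid: €92 (not a price — pay-as-bid).
Each winning unit pays its own bid.
Revenue = 127 + 119 + 115 + 112 + 110 + 100 + 99 = €782.

Total revenue: €782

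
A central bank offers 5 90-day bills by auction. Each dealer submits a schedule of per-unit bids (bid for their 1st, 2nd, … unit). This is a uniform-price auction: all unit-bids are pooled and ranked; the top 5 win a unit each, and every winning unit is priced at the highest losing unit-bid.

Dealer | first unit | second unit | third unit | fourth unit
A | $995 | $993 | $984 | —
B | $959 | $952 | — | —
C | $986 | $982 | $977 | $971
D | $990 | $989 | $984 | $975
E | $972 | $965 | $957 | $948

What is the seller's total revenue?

All unit-bids, highest first — top 5: 995 (A-1), 993 (A-2), 990 (D-1), 989 (D-2), 986 (C-1)
Highest rejected unit-bid = $984.
Allocation: A 2, C 1, D 2. Every unit priced at $984.
Revenue = 5 × 984 = $4,920.

Total revenue: $4,920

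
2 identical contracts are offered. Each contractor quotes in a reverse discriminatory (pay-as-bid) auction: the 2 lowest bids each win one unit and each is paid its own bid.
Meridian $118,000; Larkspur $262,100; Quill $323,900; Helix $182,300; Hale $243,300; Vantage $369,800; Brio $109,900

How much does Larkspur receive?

Larkspur is paid $0

Ordering the bids: 109,900 (Brio), 118,000 (Meridian), 182,300 (Helix), 243,300 (Hale), …
Winners (2 units): Brio, Meridian.
Larkspur does not win → $0.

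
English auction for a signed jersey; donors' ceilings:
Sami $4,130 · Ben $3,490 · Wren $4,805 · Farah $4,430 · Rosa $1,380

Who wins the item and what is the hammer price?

Wren wins at $4,430

Open ascending-bid auction: the price rises until one bidder remains; the winner pays the price at which the last rival dropped out.
Limits in order: 4,805 (Wren) > 4,430 (Farah) > 4,130 (Sami) > 3,490 (Ben) > 1,380 (Rosa)
Farah is the last rival to drop out, at $4,430; Wren remains and wins at that price.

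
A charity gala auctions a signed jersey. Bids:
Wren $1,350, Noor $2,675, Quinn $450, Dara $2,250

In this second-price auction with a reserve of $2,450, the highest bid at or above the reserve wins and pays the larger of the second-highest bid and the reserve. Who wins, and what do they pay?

Noor pays $2,450

Bids ranked: 2,675 (Noor) > 2,250 (Dara) > 1,350 (Wren) > 450 (Quinn)
Highest eligible bid: Noor at $2,675.
Second-highest bid $2,250 is below the reserve $2,450, so the reserve binds → payment $2,450.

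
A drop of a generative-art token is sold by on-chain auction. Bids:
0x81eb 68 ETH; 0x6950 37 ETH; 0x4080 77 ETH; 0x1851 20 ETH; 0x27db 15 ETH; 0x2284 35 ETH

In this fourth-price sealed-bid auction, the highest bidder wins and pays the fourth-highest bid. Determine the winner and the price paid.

Rule: the highest bidder wins and pays the fourth-highest bid.
Bids ranked: 77 (0x4080) > 68 (0x81eb) > 37 (0x6950) > 35 (0x2284) > 20 (0x1851) > 15 (0x27db)
0x4080 is highest; pays the fourth-highest bid, 35 ETH.

0x4080 pays 35 ETH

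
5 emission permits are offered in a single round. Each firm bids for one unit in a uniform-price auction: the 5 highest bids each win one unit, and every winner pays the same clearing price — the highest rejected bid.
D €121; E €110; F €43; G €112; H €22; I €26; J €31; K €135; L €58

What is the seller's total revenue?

Bids ranked high→low: 135 (K), 121 (D), 112 (G), 110 (E), 58 (L), 43 (F), 31 (J), …
Winners (5 units): K, D, G, E, L.
Clearing price = highest rejected bid = €43.
Total revenue = 5 × €43 = €215.

Total revenue: €215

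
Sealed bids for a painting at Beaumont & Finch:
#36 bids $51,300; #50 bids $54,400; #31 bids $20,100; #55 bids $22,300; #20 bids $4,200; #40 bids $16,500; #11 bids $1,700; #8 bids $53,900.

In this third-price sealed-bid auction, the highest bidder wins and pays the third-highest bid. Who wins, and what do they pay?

Rule: the highest bidder wins and pays the third-highest bid.
Bids in order: 54,400 (#50) > 53,900 (#8) > 51,300 (#36) > 22,300 (#55) > 20,100 (#31) > 16,500 (#40) > …
#50 is highest; pays the third-highest bid, $51,300.

#50 pays $51,300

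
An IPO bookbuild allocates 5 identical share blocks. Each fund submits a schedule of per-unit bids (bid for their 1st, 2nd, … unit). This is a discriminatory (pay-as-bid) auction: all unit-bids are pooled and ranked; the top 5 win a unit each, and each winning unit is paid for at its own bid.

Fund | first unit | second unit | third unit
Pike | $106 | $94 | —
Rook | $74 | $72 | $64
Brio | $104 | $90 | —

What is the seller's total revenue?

Merging the schedules and taking the best 5: 106 (Pike-1), 104 (Brio-1), 94 (Pike-2), 90 (Brio-2), 74 (Rook-1)
Next rejected bid: $72 (not a price — pay-as-bid).
Each winning unit pays its own bid.
Revenue = 106 + 104 + 94 + 90 + 74 = $468.

Total revenue: $468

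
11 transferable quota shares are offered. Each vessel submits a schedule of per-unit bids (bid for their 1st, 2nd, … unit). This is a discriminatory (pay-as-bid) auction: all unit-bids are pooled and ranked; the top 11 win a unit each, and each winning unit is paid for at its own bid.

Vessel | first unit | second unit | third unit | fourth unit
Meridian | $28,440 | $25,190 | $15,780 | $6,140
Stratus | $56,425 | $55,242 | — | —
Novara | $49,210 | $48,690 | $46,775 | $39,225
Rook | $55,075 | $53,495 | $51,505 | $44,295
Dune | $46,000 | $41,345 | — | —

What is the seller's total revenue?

Total revenue: $548,057

Merging the schedules and taking the best 11: 56,425 (Stratus-1), 55,242 (Stratus-2), 55,075 (Rook-1), 53,495 (Rook-2), 51,505 (Rook-3), 49,210 (Novara-1), 48,690 (Novara-2), 46,775 (Novara-3), 46,000 (Dune-1), 44,295 (Rook-4), 41,345 (Dune-2)
Next rejected bid: $39,225 (not a price — pay-as-bid).
Each winning unit pays its own bid.
Revenue = 56,425 + 55,242 + 55,075 + 53,495 + 51,505 + 49,210 + 48,690 + 46,775 + 46,000 + 44,295 + 41,345 = $548,057.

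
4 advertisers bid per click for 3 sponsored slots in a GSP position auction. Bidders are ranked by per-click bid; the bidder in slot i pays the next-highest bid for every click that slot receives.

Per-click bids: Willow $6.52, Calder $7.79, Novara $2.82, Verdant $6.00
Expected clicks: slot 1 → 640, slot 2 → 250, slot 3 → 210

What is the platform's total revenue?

Total revenue: $6265.00

Ranked by bid: $7.79 (Calder) > $6.52 (Willow) > $6.00 (Verdant) > $2.82 (Novara)
Slot 1: Calder pays $6.52 × 640 = $4172.80
Slot 2: Willow pays $6.00 × 250 = $1500.00
Slot 3: Verdant pays $2.82 × 210 = $592.20
Total = $6265.00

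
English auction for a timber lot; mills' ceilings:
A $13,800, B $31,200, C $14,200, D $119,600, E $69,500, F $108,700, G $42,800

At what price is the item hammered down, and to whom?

D wins at $108,700

Limits in order: 119,600 (D) > 108,700 (F) > 69,500 (E) > 42,800 (G) > 31,200 (B) > 14,200 (C) > …
F is the last rival to drop out, at $108,700; D remains and wins at that price.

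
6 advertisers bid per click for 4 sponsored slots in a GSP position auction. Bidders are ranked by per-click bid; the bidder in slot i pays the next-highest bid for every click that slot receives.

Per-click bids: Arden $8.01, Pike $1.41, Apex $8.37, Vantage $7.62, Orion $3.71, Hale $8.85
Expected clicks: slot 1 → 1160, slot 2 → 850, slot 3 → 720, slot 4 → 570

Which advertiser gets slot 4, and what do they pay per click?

Vantage; $3.71 per click

Sorting advertisers: $8.85 (Hale) > $8.37 (Apex) > $8.01 (Arden) > $7.62 (Vantage) > $3.71 (Orion) > …
Slot 4 goes to the fourth-ranked bidder, Vantage, who pays the next bid down: $3.71/click.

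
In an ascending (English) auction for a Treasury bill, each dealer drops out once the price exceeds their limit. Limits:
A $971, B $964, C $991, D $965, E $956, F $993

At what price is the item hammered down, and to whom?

Ascending (English) auction: the price rises until one bidder remains; the winner pays the price at which the last rival dropped out.
Limits ranked: 993 (F) > 991 (C) > 971 (A) > 965 (D) > 964 (B) > 956 (E)
Once the price passes $991, only F is left; the hammer falls at C's limit of $991.

F wins at $991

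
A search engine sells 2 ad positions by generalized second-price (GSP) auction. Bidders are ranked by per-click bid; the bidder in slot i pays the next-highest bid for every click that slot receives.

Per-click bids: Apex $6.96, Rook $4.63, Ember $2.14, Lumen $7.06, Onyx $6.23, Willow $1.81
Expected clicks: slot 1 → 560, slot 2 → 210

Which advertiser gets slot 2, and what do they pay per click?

Apex; $6.23 per click

Per-click bids in order: $7.06 (Lumen) > $6.96 (Apex) > $6.23 (Onyx) > …
Slot 2 goes to the second-ranked bidder, Apex, who pays the next bid down: $6.23/click.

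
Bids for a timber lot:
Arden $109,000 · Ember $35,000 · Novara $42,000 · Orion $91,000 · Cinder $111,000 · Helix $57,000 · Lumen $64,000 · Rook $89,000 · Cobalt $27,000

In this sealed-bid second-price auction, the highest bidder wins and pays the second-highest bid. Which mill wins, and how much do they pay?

Sorting bids: 111,000 (Cinder) > 109,000 (Arden) > 91,000 (Orion) > 89,000 (Rook) > 64,000 (Lumen) > 57,000 (Helix) > …
Cinder wins with the highest bid; price is set by the runner-up at $109,000.

Cinder pays $109,000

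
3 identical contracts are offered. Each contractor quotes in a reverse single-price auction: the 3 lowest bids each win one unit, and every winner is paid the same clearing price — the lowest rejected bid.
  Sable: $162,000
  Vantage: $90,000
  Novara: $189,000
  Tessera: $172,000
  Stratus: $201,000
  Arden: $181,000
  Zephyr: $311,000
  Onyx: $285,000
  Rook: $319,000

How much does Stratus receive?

Stratus is paid $0

Ordering the bids: 90,000 (Vantage), 162,000 (Sable), 172,000 (Tessera), 181,000 (Arden), 189,000 (Novara), …
Winners (3 units): Vantage, Sable, Tessera.
Lowest unsuccessful bid: $181,000 → clearing price.
Stratus does not win → is paid $0.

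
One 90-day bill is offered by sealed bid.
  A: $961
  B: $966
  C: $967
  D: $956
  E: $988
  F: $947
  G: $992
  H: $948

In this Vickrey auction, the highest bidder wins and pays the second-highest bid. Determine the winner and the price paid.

Vickrey auction: the highest bidder wins and pays the second-highest bid.
Bids ranked: 992 (G) > 988 (E) > 967 (C) > 966 (B) > 961 (A) > 956 (D) > …
Second-price: G pays E's bid of $988.

G pays $988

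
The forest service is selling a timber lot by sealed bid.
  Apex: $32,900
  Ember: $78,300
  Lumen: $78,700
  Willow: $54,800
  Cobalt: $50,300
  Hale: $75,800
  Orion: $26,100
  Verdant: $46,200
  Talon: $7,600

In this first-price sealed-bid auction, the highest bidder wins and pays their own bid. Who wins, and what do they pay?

Lumen pays $78,700

Bids in order: 78,700 (Lumen) > 78,300 (Ember) > 75,800 (Hale) > 54,800 (Willow) > 50,300 (Cobalt) > 46,200 (Verdant) > …
Lumen has the highest bid and pays exactly that: $78,700.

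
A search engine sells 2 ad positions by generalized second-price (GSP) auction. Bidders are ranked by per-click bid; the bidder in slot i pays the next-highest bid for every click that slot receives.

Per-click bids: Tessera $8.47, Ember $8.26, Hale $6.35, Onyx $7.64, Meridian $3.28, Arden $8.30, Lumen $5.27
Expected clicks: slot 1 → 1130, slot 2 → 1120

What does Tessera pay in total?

Sorting advertisers: $8.47 (Tessera) > $8.30 (Arden) > $8.26 (Ember) > …
Tessera holds slot 1 → pays next bid $8.30 × 1130 clicks = $9379.00.

Tessera pays $9379.00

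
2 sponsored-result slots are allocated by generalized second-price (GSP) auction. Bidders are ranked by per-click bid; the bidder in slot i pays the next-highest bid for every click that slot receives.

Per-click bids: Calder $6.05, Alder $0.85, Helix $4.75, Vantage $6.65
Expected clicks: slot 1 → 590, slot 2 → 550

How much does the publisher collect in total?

Total revenue: $6182.00

Ranked by bid: $6.65 (Vantage) > $6.05 (Calder) > $4.75 (Helix) > …
Slot 1: Vantage pays $6.05 × 590 = $3569.50
Slot 2: Calder pays $4.75 × 550 = $2612.50
Total = $6182.00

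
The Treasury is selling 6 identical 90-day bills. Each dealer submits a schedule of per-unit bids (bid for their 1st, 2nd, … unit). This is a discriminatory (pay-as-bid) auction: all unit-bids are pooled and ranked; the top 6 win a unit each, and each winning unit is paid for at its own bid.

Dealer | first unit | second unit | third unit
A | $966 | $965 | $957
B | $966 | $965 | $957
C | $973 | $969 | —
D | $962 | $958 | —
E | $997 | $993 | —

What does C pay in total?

All unit-bids, highest first — top 6: 997 (E-1), 993 (E-2), 973 (C-1), 969 (C-2), 966 (A-1), 966 (B-1)
Next rejected bid: $965 (not a price — pay-as-bid).
C's winning unit-bids: 973 + 969 = $1,942.

C pays $1,942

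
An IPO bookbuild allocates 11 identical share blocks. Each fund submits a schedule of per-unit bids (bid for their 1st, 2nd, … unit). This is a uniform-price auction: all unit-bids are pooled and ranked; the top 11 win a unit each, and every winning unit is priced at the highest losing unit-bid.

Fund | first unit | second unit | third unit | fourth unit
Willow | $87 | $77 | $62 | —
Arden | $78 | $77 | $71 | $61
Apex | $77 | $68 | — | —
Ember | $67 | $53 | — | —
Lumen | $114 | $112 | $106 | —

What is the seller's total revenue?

Total revenue: $682

All unit-bids, highest first — top 11: 114 (Lumen-1), 112 (Lumen-2), 106 (Lumen-3), 87 (Willow-1), 78 (Arden-1), 77 (Willow-2), 77 (Arden-2), 77 (Apex-1), 71 (Arden-3), 68 (Apex-2), 67 (Ember-1)
Highest rejected unit-bid = $62.
Allocation: Apex 2, Arden 3, Ember 1, Lumen 3, Willow 2. Every unit priced at $62.
Revenue = 11 × 62 = $682.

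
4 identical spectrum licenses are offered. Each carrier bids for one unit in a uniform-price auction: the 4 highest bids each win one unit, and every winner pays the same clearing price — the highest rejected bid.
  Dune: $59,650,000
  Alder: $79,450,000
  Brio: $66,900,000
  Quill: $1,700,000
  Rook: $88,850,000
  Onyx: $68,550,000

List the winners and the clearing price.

Rook, Alder, Onyx, Brio; each pays $59,650,000

Bids ranked high→low: 88,850,000 (Rook), 79,450,000 (Alder), 68,550,000 (Onyx), 66,900,000 (Brio), 59,650,000 (Dune), 1,700,000 (Quill)
Top 4: Rook, Alder, Onyx, Brio.
Clearing price = highest rejected bid = $59,650,000.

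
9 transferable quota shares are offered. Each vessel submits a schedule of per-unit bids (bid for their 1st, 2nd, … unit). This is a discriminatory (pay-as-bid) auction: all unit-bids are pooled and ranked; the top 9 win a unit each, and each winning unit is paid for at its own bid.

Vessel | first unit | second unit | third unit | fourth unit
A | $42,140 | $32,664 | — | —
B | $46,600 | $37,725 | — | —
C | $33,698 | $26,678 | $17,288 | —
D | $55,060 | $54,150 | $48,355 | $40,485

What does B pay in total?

Pooled unit-bids ranked (top 9): 55,060 (D-1), 54,150 (D-2), 48,355 (D-3), 46,600 (B-1), 42,140 (A-1), 40,485 (D-4), 37,725 (B-2), 33,698 (C-1), 32,664 (A-2)
Next rejected bid: $26,678 (not a price — pay-as-bid).
B's winning unit-bids: 46,600 + 37,725 = $84,325.

B pays $84,325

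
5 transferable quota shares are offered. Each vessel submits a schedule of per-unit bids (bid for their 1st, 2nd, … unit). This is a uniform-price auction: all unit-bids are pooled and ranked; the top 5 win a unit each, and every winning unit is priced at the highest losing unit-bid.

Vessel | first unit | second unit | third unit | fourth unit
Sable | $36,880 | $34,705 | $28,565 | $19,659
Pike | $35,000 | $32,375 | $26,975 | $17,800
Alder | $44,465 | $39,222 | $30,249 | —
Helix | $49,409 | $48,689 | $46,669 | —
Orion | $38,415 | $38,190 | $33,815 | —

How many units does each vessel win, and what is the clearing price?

Alder 2, Helix 3; clearing price $38,415

Merging the schedules and taking the best 5: 49,409 (Helix-1), 48,689 (Helix-2), 46,669 (Helix-3), 44,465 (Alder-1), 39,222 (Alder-2)
The (k+1)-th unit-bid is $38,415.
Allocation: Alder 2, Helix 3.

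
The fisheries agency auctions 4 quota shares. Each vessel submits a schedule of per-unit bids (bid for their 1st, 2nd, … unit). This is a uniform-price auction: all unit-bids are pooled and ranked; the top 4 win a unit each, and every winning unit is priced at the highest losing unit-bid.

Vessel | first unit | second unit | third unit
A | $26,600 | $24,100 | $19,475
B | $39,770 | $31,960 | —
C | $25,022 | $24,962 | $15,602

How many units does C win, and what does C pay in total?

All unit-bids, highest first — top 4: 39,770 (B-1), 31,960 (B-2), 26,600 (A-1), 25,022 (C-1)
The (k+1)-th unit-bid is $24,962.
C wins 1 unit(s) at $24,962 each.

C: 1 unit, pays $24,962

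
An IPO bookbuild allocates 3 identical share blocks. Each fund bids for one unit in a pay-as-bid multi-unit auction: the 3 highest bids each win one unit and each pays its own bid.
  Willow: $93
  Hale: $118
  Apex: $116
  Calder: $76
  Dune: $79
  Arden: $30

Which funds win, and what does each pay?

Bids ranked high→low: 118 (Hale), 116 (Apex), 93 (Willow), 79 (Dune), 76 (Calder), …
The 3 highest are Hale, Apex, Willow.
Each winner pays its own bid: Hale $118, Apex $116, Willow $93.

Hale $118, Apex $116, Willow $93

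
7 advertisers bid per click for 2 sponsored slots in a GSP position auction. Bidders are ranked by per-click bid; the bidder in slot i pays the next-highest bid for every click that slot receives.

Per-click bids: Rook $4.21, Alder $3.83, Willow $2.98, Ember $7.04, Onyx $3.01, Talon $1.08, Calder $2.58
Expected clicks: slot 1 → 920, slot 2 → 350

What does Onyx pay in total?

Onyx pays $0.00

Per-click bids in order: $7.04 (Ember) > $4.21 (Rook) > $3.83 (Alder) > …
Onyx ranks below slot 2 → no slot, pays nothing.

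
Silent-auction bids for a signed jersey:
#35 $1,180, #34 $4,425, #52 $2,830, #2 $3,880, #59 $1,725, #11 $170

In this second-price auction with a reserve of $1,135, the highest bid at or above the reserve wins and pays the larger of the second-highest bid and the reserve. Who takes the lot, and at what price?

#34 pays $3,880

Sorting bids: 4,425 (#34) > 3,880 (#2) > 2,830 (#52) > 1,725 (#59) > 1,180 (#35) > 170 (#11)
Highest eligible bid: #34 at $4,425.
max(second-highest $3,880, reserve $1,135) = $3,880; the reserve does not bind.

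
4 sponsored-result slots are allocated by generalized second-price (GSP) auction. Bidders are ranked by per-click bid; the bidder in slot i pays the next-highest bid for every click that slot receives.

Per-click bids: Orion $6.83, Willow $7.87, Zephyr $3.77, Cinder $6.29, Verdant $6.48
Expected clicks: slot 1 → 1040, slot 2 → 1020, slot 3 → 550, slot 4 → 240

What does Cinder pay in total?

Ranked by bid: $7.87 (Willow) > $6.83 (Orion) > $6.48 (Verdant) > $6.29 (Cinder) > $3.77 (Zephyr)
Cinder holds slot 4 → pays next bid $3.77 × 240 clicks = $904.80.

Cinder pays $904.80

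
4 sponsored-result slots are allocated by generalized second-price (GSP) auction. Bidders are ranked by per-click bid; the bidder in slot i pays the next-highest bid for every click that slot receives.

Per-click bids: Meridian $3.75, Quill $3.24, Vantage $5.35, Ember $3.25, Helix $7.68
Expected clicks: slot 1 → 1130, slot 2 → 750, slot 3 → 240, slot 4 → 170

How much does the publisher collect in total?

Ranked by bid: $7.68 (Helix) > $5.35 (Vantage) > $3.75 (Meridian) > $3.25 (Ember) > $3.24 (Quill)
Slot 1: Helix pays $5.35 × 1130 = $6045.50
Slot 2: Vantage pays $3.75 × 750 = $2812.50
Slot 3: Meridian pays $3.25 × 240 = $780.00
Slot 4: Ember pays $3.24 × 170 = $550.80
Total = $10188.80

Total revenue: $10188.80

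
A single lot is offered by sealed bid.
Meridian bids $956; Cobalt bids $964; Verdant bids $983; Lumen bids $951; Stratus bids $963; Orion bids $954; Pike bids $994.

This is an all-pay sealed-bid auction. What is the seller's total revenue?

Bids ranked: 994 (Pike) > 983 (Verdant) > 964 (Cobalt) > 963 (Stratus) > 956 (Meridian) > 954 (Orion) > …
Every bidder forfeits their bid regardless of winning.
Revenue = 956 + 964 + 983 + 951 + 963 + 954 + 994 = $6,765.

Total revenue: $6,765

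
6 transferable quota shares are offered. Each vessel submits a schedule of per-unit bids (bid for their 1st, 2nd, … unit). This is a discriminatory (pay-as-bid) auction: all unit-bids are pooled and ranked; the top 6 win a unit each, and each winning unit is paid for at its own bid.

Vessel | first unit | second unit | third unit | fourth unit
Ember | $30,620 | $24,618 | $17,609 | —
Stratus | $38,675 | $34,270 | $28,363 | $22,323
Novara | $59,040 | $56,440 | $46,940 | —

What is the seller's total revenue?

Total revenue: $265,985

Pooled unit-bids ranked (top 6): 59,040 (Novara-1), 56,440 (Novara-2), 46,940 (Novara-3), 38,675 (Stratus-1), 34,270 (Stratus-2), 30,620 (Ember-1)
Next rejected bid: $28,363 (not a price — pay-as-bid).
Each winning unit pays its own bid.
Revenue = 59,040 + 56,440 + 46,940 + 38,675 + 34,270 + 30,620 = $265,985.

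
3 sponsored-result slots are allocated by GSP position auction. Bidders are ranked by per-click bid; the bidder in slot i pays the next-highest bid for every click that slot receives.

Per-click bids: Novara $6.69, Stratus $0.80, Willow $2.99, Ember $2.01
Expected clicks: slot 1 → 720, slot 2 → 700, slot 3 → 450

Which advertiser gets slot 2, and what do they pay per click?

Per-click bids in order: $6.69 (Novara) > $2.99 (Willow) > $2.01 (Ember) > $0.80 (Stratus)
Slot 2 goes to the second-ranked bidder, Willow, who pays the next bid down: $2.01/click.

Willow; $2.01 per click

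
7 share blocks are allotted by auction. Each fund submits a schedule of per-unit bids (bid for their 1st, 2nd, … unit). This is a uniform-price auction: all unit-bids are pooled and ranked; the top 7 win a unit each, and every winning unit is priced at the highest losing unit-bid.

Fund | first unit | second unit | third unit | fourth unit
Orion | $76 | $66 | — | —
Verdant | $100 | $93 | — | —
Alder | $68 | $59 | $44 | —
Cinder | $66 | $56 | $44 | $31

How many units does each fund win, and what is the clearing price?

Pooled unit-bids ranked (top 7): 100 (Verdant-1), 93 (Verdant-2), 76 (Orion-1), 68 (Alder-1), 66 (Orion-2), 66 (Cinder-1), 59 (Alder-2)
First bid not allocated: $56.
Allocation: Alder 2, Cinder 1, Orion 2, Verdant 2.

Alder 2, Cinder 1, Orion 2, Verdant 2; clearing price $56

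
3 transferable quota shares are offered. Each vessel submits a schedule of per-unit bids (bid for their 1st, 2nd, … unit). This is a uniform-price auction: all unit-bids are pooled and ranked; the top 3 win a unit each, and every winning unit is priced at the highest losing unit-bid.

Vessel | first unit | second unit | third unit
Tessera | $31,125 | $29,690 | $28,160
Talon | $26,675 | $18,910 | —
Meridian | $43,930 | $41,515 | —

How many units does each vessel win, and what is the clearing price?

Pooled unit-bids ranked (top 3): 43,930 (Meridian-1), 41,515 (Meridian-2), 31,125 (Tessera-1)
First bid not allocated: $29,690.
Allocation: Meridian 2, Tessera 1.

Meridian 2, Tessera 1; clearing price $29,690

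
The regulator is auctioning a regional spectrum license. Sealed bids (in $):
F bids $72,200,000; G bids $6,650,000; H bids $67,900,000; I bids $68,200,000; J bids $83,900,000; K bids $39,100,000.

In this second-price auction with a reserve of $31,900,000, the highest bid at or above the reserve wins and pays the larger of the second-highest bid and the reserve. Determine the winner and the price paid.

J pays $72,200,000

Bids ranked: 83,900,000 (J) > 72,200,000 (F) > 68,200,000 (I) > 67,900,000 (H) > 39,100,000 (K) > 6,650,000 (G)
J has the top bid at or above the reserve ($83,900,000).
max(second-highest $72,200,000, reserve $31,900,000) = $72,200,000; the reserve does not bind.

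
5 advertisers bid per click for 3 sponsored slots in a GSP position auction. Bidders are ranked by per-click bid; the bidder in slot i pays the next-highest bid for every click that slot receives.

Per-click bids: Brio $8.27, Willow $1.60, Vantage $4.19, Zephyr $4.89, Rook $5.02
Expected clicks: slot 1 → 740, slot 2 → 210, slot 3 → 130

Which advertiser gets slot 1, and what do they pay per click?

Brio; $5.02 per click

Per-click bids in order: $8.27 (Brio) > $5.02 (Rook) > $4.89 (Zephyr) > $4.19 (Vantage) > …
Slot 1 goes to the first-ranked bidder, Brio, who pays the next bid down: $5.02/click.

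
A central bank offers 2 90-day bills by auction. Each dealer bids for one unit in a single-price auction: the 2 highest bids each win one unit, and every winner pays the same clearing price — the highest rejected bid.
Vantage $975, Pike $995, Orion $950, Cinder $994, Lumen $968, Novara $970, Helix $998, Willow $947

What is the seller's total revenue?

Total revenue: $1,988

Bids ranked high→low: 998 (Helix), 995 (Pike), 994 (Cinder), 975 (Vantage), …
Top 2: Helix, Pike.
First losing bid is Cinder's $994, which sets the uniform price.
Total revenue = 2 × $994 = $1,988.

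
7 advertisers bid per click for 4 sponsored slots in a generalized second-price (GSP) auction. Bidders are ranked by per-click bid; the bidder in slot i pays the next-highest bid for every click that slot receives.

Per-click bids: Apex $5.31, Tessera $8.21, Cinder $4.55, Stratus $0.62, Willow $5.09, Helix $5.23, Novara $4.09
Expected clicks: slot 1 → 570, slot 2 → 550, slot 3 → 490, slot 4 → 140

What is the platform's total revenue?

Sorting advertisers: $8.21 (Tessera) > $5.31 (Apex) > $5.23 (Helix) > $5.09 (Willow) > $4.55 (Cinder) > …
Slot 1: Tessera pays $5.31 × 570 = $3026.70
Slot 2: Apex pays $5.23 × 550 = $2876.50
Slot 3: Helix pays $5.09 × 490 = $2494.10
Slot 4: Willow pays $4.55 × 140 = $637.00
Total = $9034.30

Total revenue: $9034.30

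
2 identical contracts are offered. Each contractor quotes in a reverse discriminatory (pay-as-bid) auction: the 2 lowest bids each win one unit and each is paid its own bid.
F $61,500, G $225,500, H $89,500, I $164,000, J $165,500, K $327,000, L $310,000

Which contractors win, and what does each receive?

Bids ranked low→high: 61,500 (F), 89,500 (H), 164,000 (I), 165,500 (J), …
The 2 lowest are F, H.
Each winner is paid its own bid: F $61,500, H $89,500.

F $61,500, H $89,500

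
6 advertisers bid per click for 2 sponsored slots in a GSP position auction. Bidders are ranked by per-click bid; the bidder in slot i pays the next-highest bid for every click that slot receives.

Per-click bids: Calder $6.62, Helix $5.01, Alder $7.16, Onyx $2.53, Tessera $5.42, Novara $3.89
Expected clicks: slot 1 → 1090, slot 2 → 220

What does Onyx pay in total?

Onyx pays $0.00

Per-click bids in order: $7.16 (Alder) > $6.62 (Calder) > $5.42 (Tessera) > …
Onyx ranks below slot 2 → no slot, pays nothing.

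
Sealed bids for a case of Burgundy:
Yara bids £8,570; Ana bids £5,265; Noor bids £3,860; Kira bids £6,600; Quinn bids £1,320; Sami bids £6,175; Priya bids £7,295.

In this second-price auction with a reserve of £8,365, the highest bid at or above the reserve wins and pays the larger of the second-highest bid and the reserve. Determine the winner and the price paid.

Bids ranked: 8,570 (Yara) > 7,295 (Priya) > 6,600 (Kira) > 6,175 (Sami) > 5,265 (Ana) > 3,860 (Noor) > …
Yara has the top bid at or above the reserve (£8,570).
Second-highest bid £7,295 is below the reserve £8,365, so the reserve binds → payment £8,365.

Yara pays £8,365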